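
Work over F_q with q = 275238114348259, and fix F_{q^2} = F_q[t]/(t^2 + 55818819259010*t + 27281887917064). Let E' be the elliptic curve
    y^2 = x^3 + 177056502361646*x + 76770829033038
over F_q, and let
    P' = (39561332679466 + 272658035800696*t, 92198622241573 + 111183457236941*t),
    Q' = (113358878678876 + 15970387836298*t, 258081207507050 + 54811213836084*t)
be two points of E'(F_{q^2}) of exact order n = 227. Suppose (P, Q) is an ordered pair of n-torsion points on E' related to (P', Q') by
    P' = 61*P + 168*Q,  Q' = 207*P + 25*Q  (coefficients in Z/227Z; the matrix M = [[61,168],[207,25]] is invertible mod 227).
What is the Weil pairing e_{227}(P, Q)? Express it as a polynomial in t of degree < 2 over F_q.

168706804088592 + 31706639795852*t

e_{227}(aP+bQ,cP+dQ) = e_{227}(P,Q)^(ad-bc); with (a,b,c,d)=(61,168,207,25) this gives the det-227 law.
Hence e(P,Q) = e(P',Q')^{202} where 202 = 118^{-1} mod 227.
Miller loop for e_{227} over F_{275238114348259^2}: bits of 227 = 11100011; 7 double steps + 4 add steps, l/v at each.
Miller gives e_{227}(P',Q') = 34291396532451 + 243584952687337*t in F_{275238114348259^2}.
Hence e(P,Q) = 168706804088592 + 31706639795852*t in F_{275238114348259^2}^*.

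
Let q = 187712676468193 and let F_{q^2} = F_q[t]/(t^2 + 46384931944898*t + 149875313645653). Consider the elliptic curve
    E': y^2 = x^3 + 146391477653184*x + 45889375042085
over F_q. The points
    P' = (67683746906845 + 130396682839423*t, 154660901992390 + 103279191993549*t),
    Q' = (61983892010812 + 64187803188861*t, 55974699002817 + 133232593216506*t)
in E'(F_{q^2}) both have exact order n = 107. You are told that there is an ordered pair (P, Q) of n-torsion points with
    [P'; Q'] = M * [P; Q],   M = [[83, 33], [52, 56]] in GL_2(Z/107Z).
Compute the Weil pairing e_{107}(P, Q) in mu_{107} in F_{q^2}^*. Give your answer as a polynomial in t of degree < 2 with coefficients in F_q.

107711353887889 + 44820809910395*t

The 107-Weil pairing on E[107] over F_{187712676468193} is alternating-bilinear: e_{107}(P',Q') = e_{107}(P,Q)^det(M).
Inverting 43 mod 107: 5. Thus e_{107}(P,Q) = e(P',Q')^{5}.
n = 107 = (1101011)_2 (7 bits, wt 5); accumulate f_{107,P'}(Q'+S)/f_{107,P'}(S) along the 6-step ladder.
Result: e(P',Q') = 170378187900531 + 138544632409827*t.
Finally e_{107}(P,Q) = 107711353887889 + 44820809910395*t.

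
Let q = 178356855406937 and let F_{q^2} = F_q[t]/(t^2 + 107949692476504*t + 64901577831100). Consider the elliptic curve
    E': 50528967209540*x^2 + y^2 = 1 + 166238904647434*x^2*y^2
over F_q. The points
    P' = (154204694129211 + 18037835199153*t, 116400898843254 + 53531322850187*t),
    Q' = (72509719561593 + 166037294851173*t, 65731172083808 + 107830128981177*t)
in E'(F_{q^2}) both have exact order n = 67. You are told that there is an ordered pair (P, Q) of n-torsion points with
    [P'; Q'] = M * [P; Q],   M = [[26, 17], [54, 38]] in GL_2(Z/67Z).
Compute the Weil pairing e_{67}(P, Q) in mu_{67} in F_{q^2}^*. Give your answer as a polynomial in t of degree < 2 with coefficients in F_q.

14128451427908 + 34970061285138*t

Under M = [[26,17],[54,38]] in GL_2(Z/67), e_{67}(P',Q') = e_{67}(P,Q)^(26*38-17*54 mod 67).
26*38 - 17*54 = 70; reduced mod 67: det = 3, inverse 45.
Map (x,y)_Ed via u=(1+y)/(1-y), v=(1+y)/((1-y)x) to Montgomery A=99059485495423,B=64115129433902; then to (a',b')=(172872198871387,29503447744588).
n = 67 = (1000011)_2 (7 bits, wt 3); accumulate f_{67,P'}(Q'+S)/f_{67,P'}(S) along the 6-step ladder.
Miller gives e_{67}(P',Q') = 104897248409673 + 105858978528008*t in F_{178356855406937^2}.
Raise to 45: e(P,Q) = 14128451427908 + 34970061285138*t in mu_{67}.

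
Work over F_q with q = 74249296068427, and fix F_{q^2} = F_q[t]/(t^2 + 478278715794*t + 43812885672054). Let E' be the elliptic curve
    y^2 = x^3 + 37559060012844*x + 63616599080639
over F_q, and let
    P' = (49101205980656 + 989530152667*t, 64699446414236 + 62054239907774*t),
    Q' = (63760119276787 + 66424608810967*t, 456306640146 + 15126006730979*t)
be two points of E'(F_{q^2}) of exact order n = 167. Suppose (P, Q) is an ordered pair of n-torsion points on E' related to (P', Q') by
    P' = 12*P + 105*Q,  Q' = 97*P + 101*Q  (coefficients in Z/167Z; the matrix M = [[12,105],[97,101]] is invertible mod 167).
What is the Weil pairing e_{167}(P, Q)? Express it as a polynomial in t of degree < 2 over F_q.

54186698379577 + 7023374584569*t

e_{167}(aP+bQ,cP+dQ) = e_{167}(P,Q)^(ad-bc); with (a,b,c,d)=(12,105,97,101) this gives the det-167 law.
det(M) mod 167 = 45; its inverse in (Z/167)^* is 26 (check: 45*26 mod 167 = 1).
n = 167 = (10100111)_2 (8 bits, wt 5); accumulate f_{167,P'}(Q'+S)/f_{167,P'}(S) along the 7-step ladder.
f_P(D_Q)/f_Q(D_P) = 16976432047346 + 15296470425048*t.
(16976432047346 + 15296470425048*t)^{26} mod (74249296068427,f) = 54186698379577 + 7023374584569*t.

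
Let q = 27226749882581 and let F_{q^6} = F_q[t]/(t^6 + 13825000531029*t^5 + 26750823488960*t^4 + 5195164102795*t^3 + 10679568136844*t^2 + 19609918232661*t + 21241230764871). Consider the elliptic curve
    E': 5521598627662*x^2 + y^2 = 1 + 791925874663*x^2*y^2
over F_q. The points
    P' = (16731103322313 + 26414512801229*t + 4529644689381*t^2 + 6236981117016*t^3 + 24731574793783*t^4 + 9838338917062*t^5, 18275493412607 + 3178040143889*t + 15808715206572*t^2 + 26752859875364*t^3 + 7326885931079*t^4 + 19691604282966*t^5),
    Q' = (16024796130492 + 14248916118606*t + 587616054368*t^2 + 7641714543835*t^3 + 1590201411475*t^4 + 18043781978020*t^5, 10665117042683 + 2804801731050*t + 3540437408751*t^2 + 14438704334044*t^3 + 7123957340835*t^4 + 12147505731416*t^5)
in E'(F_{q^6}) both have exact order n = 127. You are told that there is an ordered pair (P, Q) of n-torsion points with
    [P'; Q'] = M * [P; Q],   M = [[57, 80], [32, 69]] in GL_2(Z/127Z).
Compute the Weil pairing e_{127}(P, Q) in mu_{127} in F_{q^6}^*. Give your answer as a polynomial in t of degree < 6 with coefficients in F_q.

Under M = [[57,80],[32,69]] in GL_2(Z/127), e_{127}(P',Q') = e_{127}(P,Q)^(57*69-80*32 mod 127).
So e_{127}(P,Q) = e_{127}(P',Q')^{37}, since 103*37 = 1 mod 127.
Edwards a_E,d_E -> Montgomery A=9938912530712,B=25909731413576 -> Weierstrass 10543103479859,23691885339723 via alpha=23741212319205,beta=7989105658895.
Build f_{127,P'} and f_{127,Q'} via the 7-bit ladder of 127=1111111_2; evaluate at shifted divisors; quotient in F_{27226749882581^6}.
Miller gives e_{127}(P',Q') = 21632923777378 + 3625109498944*t + 4579052907683*t^2 + 19204659601432*t^3 + 2774130647294*t^4 + 7868500772065*t^5 in F_{27226749882581^6}.
Hence e(P,Q) = 2508701300263 + 14102179906766*t + 923497362066*t^2 + 17793400490567*t^3 + 1543453486565*t^4 + 18748706737910*t^5 in F_{27226749882581^6}^*.

2508701300263 + 14102179906766*t + 923497362066*t^2 + 17793400490567*t^3 + 1543453486565*t^4 + 18748706737910*t^5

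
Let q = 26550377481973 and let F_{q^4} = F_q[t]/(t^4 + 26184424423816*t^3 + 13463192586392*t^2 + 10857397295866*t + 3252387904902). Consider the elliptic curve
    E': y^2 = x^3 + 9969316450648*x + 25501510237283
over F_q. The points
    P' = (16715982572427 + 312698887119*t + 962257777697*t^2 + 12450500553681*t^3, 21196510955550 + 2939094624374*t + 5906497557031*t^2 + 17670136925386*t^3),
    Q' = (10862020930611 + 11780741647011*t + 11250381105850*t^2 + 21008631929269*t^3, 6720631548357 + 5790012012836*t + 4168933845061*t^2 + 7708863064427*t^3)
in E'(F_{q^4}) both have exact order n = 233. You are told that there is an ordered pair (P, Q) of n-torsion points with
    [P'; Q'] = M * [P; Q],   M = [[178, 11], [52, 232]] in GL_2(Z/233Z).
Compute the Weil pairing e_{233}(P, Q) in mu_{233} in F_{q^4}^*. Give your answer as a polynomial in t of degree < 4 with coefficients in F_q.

12136783309941 + 7995706512634*t + 21934841918949*t^2 + 7114862155461*t^3

The 233-Weil pairing on E[233] over F_{26550377481973} is alternating-bilinear: e_{233}(P',Q') = e_{233}(P,Q)^det(M).
det(M) mod 233 = 182; its inverse in (Z/233)^* is 201 (check: 182*201 mod 233 = 1).
Build f_{233,P'} and f_{233,Q'} via the 8-bit ladder of 233=11101001_2; evaluate at shifted divisors; quotient in F_{26550377481973^4}.
Result: e(P',Q') = 11660865237194 + 12013584999835*t + 11029614242625*t^2 + 20021450398194*t^3.
Thus e_{233}(P,Q) = 12136783309941 + 7995706512634*t + 21934841918949*t^2 + 7114862155461*t^3.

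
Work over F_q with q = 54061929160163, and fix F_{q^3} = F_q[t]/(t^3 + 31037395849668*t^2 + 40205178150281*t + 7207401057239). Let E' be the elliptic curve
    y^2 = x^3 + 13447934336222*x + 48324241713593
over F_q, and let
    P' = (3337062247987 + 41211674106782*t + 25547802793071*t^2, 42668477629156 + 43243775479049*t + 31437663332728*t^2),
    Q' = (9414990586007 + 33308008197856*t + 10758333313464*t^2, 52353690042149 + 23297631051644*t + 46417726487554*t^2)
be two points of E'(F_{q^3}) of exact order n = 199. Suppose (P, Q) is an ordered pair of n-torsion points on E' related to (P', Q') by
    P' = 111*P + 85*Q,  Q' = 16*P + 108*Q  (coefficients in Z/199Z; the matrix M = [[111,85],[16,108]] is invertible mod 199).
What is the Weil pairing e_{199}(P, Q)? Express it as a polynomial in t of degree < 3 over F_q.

Since e_{199}(P,P)=e_{199}(Q,Q)=1 and e_{199}(Q,P)=e_{199}(P,Q)^{-1}, expanding e_{199}(111*P + 85*Q,16*P + 108*Q) leaves e(P,Q)^det(M).
det(M) mod 199 = 81; its inverse in (Z/199)^* is 86 (check: 81*86 mod 199 = 1).
8-bit Miller (11000111) on E'/F_{54061929160163} with a'=13447934336222, b'=48324241713593: accumulate tangent/chord ratios at Q'+S and P'+S'.
Result: e(P',Q') = 510057118407 + 17016657425751*t + 53948272185055*t^2.
Thus e_{199}(P,Q) = 31378170116208 + 14872914671077*t + 191691852967*t^2.

31378170116208 + 14872914671077*t + 191691852967*t^2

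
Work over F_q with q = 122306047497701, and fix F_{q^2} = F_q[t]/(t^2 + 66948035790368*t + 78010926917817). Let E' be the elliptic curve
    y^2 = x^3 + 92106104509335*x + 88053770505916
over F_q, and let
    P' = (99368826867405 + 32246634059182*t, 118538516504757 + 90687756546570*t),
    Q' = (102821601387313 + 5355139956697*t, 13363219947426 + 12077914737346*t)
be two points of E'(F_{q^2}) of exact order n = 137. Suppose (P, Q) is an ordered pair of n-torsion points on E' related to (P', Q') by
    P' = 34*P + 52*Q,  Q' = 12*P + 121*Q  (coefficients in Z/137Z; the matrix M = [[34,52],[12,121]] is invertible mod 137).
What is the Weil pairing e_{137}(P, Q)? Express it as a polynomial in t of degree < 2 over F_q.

Under M = [[34,52],[12,121]] in GL_2(Z/137), e_{137}(P',Q') = e_{137}(P,Q)^(34*121-52*12 mod 137).
Hence e(P,Q) = e(P',Q')^{78} where 78 = 65^{-1} mod 137.
Run Miller on y^2=x^3+92106104509335*x+88053770505916 over F_{122306047497701}: ladder 10001001 (8 bits); e = f_P(D_Q)/f_Q(D_P).
So e_{137}(P',Q') = 83126221054802 + 96738211650320*t.
Hence e(P,Q) = 100644250595611 + 57085162604075*t in F_{122306047497701^2}^*.

100644250595611 + 57085162604075*t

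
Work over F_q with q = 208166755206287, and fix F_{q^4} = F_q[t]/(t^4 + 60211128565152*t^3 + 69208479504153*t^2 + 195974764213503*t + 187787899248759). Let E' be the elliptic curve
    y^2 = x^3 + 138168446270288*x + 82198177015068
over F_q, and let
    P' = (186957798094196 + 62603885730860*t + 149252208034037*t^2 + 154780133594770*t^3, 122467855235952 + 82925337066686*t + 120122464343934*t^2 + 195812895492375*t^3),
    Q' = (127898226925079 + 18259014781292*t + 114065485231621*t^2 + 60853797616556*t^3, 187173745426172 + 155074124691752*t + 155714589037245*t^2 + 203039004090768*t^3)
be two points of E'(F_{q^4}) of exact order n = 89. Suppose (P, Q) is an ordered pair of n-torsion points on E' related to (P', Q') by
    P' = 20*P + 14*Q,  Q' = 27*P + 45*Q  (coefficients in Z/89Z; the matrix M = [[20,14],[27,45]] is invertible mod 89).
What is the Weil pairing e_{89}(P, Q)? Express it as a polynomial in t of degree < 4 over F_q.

154641614392433 + 201867989259138*t + 182186403894625*t^2 + 89999825101555*t^3

Alternating bilinearity on E[89] (values in mu_{89} in F_{208166755206287^4}) gives e(P',Q') = e(P,Q)^det(M).
20*45 - 14*27 = 522; reduced mod 89: det = 77, inverse 37.
Run Miller on y^2=x^3+138168446270288*x+82198177015068 over F_{208166755206287}: ladder 1011001 (7 bits); e = f_P(D_Q)/f_Q(D_P).
So e_{89}(P',Q') = 158472640752596 + 43065855900376*t + 40561625013474*t^2 + 88971521534583*t^3.
Hence e(P,Q) = 154641614392433 + 201867989259138*t + 182186403894625*t^2 + 89999825101555*t^3 in F_{208166755206287^4}^*.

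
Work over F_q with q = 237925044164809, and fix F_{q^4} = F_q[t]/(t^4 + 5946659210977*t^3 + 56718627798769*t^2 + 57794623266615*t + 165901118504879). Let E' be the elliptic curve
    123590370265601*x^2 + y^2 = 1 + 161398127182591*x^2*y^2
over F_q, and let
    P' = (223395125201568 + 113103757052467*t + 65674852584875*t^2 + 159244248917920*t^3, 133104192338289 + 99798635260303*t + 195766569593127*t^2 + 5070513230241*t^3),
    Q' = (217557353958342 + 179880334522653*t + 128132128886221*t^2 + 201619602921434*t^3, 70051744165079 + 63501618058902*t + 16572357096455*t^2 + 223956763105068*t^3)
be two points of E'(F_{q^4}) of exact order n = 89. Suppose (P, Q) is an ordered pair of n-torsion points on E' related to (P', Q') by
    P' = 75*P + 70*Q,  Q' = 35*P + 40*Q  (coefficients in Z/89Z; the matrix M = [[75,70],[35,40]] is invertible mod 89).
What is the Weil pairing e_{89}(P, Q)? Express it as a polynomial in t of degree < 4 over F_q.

Under M = [[75,70],[35,40]] in GL_2(Z/89), e_{89}(P',Q') = e_{89}(P,Q)^(75*40-70*35 mod 89).
75*40 - 70*35 = 550; reduced mod 89: det = 16, inverse 39.
Map (x,y)_Ed via u=(1+y)/(1-y), v=(1+y)/((1-y)x) to Montgomery A=3695617516344,B=16032531542820; then to (a',b')=(51690028094875,0).
Miller loop for e_{89} over F_{237925044164809^4}: bits of 89 = 1011001; 6 double steps + 3 add steps, l/v at each.
So e_{89}(P',Q') = 111358109426514 + 230393808276016*t + 101153492819683*t^2 + 138421059200736*t^3.
e_{89}(P,Q) = (111358109426514 + 230393808276016*t + 101153492819683*t^2 + 138421059200736*t^3)^{39} = 203727101023615 + 33018596008620*t + 28284266847661*t^2 + 114934209068672*t^3.

203727101023615 + 33018596008620*t + 28284266847661*t^2 + 114934209068672*t^3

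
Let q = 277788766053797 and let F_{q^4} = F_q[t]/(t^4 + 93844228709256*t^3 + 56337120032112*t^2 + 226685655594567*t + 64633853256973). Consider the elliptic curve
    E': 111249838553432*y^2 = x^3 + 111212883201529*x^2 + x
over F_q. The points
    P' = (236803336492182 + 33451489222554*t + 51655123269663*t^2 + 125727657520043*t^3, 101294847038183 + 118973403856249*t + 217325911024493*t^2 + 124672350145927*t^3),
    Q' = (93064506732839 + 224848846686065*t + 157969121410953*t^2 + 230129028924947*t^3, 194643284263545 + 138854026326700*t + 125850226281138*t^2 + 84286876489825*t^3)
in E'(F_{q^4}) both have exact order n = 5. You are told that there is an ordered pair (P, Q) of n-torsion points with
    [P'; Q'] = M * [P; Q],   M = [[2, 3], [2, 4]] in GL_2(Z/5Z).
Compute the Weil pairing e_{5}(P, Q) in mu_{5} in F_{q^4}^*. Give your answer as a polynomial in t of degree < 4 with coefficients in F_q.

Under M = [[2,3],[2,4]] in GL_2(Z/5), e_{5}(P',Q') = e_{5}(P,Q)^(2*4-3*2 mod 5).
det(M) mod 5 = 2; its inverse in (Z/5)^* is 3 (check: 2*3 mod 5 = 1).
(x,y)|->(57646133658923x+262886952990047,57646133658923y) sends E' to y^2=x^3+24207659777059*x+103441818502720.
3-bit Miller (101) on E'/F_{277788766053797} with a'=24207659777059, b'=103441818502720: accumulate tangent/chord ratios at Q'+S and P'+S'.
So e_{5}(P',Q') = 59574307811504 + 59758816696898*t + 19314450974635*t^2 + 156782847510684*t^3.
Hence e(P,Q) = 99359173770682 + 180999600109380*t + 101626111547419*t^2 + 263577212599635*t^3 in F_{277788766053797^4}^*.

99359173770682 + 180999600109380*t + 101626111547419*t^2 + 263577212599635*t^3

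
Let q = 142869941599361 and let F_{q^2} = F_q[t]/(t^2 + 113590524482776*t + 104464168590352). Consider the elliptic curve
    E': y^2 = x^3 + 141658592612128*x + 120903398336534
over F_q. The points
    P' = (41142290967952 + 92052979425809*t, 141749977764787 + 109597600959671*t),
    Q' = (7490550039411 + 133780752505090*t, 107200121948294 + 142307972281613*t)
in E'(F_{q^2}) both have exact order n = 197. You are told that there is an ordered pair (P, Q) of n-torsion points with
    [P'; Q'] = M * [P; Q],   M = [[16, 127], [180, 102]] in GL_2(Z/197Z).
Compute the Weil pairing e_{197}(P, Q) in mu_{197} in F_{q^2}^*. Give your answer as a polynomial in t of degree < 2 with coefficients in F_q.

The 197-Weil pairing on E[197] over F_{142869941599361} is alternating-bilinear: e_{197}(P',Q') = e_{197}(P,Q)^det(M).
Inverting 48 mod 197: 78. Thus e_{197}(P,Q) = e(P',Q')^{78}.
Run Miller on y^2=x^3+141658592612128*x+120903398336534 over F_{142869941599361}: ladder 11000101 (8 bits); e = f_P(D_Q)/f_Q(D_P).
f_P(D_Q)/f_Q(D_P) = 50015274451513 + 140821518973796*t.
(50015274451513 + 140821518973796*t)^{78} mod (142869941599361,f) = 119323962415719 + 39105333908811*t.

119323962415719 + 39105333908811*t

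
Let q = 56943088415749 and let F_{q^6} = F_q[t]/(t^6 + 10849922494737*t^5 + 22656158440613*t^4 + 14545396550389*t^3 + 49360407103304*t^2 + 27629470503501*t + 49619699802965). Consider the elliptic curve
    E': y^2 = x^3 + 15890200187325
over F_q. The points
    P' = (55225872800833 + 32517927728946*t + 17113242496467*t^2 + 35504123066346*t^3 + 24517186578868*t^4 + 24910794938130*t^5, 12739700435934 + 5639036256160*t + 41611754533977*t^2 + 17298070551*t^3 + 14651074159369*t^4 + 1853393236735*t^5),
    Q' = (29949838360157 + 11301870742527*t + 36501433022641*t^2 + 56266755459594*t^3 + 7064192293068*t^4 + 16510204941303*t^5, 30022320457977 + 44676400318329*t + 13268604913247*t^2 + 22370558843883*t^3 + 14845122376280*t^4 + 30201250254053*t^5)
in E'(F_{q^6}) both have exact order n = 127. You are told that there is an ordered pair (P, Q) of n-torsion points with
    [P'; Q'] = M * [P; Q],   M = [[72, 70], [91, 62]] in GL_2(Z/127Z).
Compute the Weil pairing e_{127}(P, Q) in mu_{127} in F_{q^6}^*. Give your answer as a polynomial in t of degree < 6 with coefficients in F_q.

e_{127} is bilinear + alternating on E[127], so e_{127}(72*P + 70*Q, 91*P + 62*Q) = e_{127}(P,Q)^(72*62-70*91).
72*62 - 70*91 = -1906; reduced mod 127: det = 126, inverse 126.
Run Miller on y^2=x^3+15890200187325 over F_{56943088415749}: ladder 1111111 (7 bits); e = f_P(D_Q)/f_Q(D_P).
e_{127}(P',Q') = 6493404710264 + 18676188405706*t + 26076909407485*t^2 + 13019433104196*t^3 + 5075575747244*t^4 + 19793727299052*t^5.
Thus e_{127}(P,Q) = 16497347335270 + 53580710128420*t + 41890090728894*t^2 + 39748516723098*t^3 + 31506904539006*t^4 + 50252672290763*t^5.

16497347335270 + 53580710128420*t + 41890090728894*t^2 + 39748516723098*t^3 + 31506904539006*t^4 + 50252672290763*t^5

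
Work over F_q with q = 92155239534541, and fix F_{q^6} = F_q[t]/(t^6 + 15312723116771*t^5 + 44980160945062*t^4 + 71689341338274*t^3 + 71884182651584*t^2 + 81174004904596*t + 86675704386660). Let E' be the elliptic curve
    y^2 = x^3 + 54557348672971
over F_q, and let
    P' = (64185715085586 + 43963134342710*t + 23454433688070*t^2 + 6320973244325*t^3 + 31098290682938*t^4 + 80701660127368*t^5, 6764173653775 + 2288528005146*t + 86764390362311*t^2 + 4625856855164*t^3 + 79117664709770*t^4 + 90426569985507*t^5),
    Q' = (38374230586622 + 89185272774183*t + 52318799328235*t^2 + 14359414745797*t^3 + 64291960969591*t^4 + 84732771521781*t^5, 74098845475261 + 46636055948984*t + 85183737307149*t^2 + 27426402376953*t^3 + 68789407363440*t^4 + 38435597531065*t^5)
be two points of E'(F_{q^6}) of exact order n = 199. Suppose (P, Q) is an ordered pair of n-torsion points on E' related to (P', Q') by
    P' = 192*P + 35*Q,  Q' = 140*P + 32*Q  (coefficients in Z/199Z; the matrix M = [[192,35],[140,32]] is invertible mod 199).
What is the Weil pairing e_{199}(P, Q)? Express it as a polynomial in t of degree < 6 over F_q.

Since e_{199}(P,P)=e_{199}(Q,Q)=1 and e_{199}(Q,P)=e_{199}(P,Q)^{-1}, expanding e_{199}(192*P + 35*Q,140*P + 32*Q) leaves e(P,Q)^det(M).
det(M) mod 199 = 50; its inverse in (Z/199)^* is 4 (check: 50*4 mod 199 = 1).
Run Miller on y^2=x^3+54557348672971 over F_{92155239534541}: ladder 11000111 (8 bits); e = f_P(D_Q)/f_Q(D_P).
e_{199}(P',Q') = 10156671721336 + 56858297286112*t + 10585276414278*t^2 + 14819430757919*t^3 + 39202291124936*t^4 + 29008472298097*t^5.
Thus e_{199}(P,Q) = 3080627372332 + 20082713780306*t + 62009427796168*t^2 + 27859426564948*t^3 + 34662815023912*t^4 + 90578897584602*t^5.

3080627372332 + 20082713780306*t + 62009427796168*t^2 + 27859426564948*t^3 + 34662815023912*t^4 + 90578897584602*t^5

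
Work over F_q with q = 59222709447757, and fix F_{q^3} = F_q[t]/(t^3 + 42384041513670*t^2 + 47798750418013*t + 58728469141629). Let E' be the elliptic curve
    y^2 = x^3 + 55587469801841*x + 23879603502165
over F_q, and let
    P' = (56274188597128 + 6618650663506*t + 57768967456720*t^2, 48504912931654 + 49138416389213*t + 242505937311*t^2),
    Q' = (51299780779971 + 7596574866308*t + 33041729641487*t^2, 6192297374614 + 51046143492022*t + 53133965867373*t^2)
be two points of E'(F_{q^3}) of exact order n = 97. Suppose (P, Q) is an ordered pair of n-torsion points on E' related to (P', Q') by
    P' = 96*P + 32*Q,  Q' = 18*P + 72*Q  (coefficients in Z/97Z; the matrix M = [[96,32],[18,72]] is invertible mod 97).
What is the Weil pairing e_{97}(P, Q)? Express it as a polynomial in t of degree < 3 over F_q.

5461774085795 + 4073169616065*t + 16361403687386*t^2

The 97-Weil pairing on E[97] over F_{59222709447757} is alternating-bilinear: e_{97}(P',Q') = e_{97}(P,Q)^det(M).
Hence e(P,Q) = e(P',Q')^{72} where 72 = 31^{-1} mod 97.
Run Miller on y^2=x^3+55587469801841*x+23879603502165 over F_{59222709447757}: ladder 1100001 (7 bits); e = f_P(D_Q)/f_Q(D_P).
So e_{97}(P',Q') = 54353472413947 + 37832789929851*t + 31715344469713*t^2.
Finally e_{97}(P,Q) = 5461774085795 + 4073169616065*t + 16361403687386*t^2.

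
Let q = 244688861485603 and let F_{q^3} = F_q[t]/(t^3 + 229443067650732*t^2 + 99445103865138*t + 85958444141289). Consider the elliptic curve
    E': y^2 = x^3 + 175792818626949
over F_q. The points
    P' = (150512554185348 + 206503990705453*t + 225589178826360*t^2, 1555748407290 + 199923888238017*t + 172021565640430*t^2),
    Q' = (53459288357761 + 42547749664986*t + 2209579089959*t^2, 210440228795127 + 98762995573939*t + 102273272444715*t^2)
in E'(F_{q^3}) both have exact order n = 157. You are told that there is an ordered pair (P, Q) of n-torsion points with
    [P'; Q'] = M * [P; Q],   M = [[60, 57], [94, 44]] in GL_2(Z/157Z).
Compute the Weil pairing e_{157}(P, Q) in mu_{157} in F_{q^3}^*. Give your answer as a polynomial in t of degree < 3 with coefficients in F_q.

e_{157} is bilinear + alternating on E[157], so e_{157}(60*P + 57*Q, 94*P + 44*Q) = e_{157}(P,Q)^(60*44-57*94).
Inverting 108 mod 157: 16. Thus e_{157}(P,Q) = e(P',Q')^{16}.
8-bit Miller (10011101) on E'/F_{244688861485603} with a'=0, b'=175792818626949: accumulate tangent/chord ratios at Q'+S and P'+S'.
So e_{157}(P',Q') = 32710838893122 + 232620192822373*t + 38329239044909*t^2.
Thus e_{157}(P,Q) = 64673762166360 + 160246656536771*t + 164788754683301*t^2.

64673762166360 + 160246656536771*t + 164788754683301*t^2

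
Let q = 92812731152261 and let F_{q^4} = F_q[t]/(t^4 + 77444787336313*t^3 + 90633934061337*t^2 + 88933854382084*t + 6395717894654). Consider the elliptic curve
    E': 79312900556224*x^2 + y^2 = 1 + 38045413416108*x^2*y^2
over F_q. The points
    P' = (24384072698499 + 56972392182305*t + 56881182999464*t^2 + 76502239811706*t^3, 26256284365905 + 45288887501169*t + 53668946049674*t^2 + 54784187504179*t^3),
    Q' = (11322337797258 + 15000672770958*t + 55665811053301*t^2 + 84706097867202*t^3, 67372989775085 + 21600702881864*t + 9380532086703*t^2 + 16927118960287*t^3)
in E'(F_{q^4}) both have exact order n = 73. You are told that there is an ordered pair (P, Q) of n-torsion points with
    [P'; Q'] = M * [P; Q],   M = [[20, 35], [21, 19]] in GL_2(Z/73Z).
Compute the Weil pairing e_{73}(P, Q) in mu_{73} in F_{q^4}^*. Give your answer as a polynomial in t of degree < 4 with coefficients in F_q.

81898766304229 + 52211764052984*t + 73370502094861*t^2 + 18499493276560*t^3

e_{73} is bilinear + alternating on E[73], so e_{73}(20*P + 35*Q, 21*P + 19*Q) = e_{73}(P,Q)^(20*19-35*21).
20*19 - 35*21 = -355; reduced mod 73: det = 10, inverse 22.
Map (x,y)_Ed via u=(1+y)/(1-y), v=(1+y)/((1-y)x) to Montgomery A=46261765918222,B=37170559840257; then to (a',b')=(13848972269231,88673266052055).
n = 73 = (1001001)_2 (7 bits, wt 3); accumulate f_{73,P'}(Q'+S)/f_{73,P'}(S) along the 6-step ladder.
f_P(D_Q)/f_Q(D_P) = 33747839511171 + 41959260429334*t + 49890963620284*t^2 + 80072504493819*t^3.
Hence e(P,Q) = 81898766304229 + 52211764052984*t + 73370502094861*t^2 + 18499493276560*t^3 in F_{92812731152261^4}^*.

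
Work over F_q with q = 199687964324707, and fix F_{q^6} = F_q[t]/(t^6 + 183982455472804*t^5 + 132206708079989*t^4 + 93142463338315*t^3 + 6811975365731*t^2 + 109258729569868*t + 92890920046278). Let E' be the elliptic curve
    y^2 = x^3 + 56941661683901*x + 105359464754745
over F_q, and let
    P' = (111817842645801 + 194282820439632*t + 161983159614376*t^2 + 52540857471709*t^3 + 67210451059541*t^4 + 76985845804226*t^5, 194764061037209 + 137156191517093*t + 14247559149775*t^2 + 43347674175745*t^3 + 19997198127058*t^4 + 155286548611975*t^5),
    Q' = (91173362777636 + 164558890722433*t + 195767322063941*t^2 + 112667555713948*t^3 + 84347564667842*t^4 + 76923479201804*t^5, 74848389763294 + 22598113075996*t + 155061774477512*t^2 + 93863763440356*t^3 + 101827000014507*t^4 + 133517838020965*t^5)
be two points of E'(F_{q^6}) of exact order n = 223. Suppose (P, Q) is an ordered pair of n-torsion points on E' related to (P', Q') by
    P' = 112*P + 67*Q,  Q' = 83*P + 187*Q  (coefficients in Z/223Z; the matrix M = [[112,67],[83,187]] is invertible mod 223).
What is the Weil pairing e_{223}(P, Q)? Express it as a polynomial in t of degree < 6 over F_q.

Under M = [[112,67],[83,187]] in GL_2(Z/223), e_{223}(P',Q') = e_{223}(P,Q)^(112*187-67*83 mod 223).
Hence e(P,Q) = e(P',Q')^{167} where 167 = 219^{-1} mod 223.
Double-and-add over 11011111: 8-1 doublings, 7-1 additions; each step l_{T,T}/v_{2T} or l_{T,P'}/v at Q'+S for random S.
The quotient is 123453761949418 + 183925446411123*t + 94845416270710*t^2 + 175998182660832*t^3 + 137848368370269*t^4 + 62199847566723*t^5.
Raise to 167: e(P,Q) = 35397419692640 + 139712846579572*t + 152238249403897*t^2 + 87195144416207*t^3 + 129650810652854*t^4 + 30723916410251*t^5 in mu_{223}.

35397419692640 + 139712846579572*t + 152238249403897*t^2 + 87195144416207*t^3 + 129650810652854*t^4 + 30723916410251*t^5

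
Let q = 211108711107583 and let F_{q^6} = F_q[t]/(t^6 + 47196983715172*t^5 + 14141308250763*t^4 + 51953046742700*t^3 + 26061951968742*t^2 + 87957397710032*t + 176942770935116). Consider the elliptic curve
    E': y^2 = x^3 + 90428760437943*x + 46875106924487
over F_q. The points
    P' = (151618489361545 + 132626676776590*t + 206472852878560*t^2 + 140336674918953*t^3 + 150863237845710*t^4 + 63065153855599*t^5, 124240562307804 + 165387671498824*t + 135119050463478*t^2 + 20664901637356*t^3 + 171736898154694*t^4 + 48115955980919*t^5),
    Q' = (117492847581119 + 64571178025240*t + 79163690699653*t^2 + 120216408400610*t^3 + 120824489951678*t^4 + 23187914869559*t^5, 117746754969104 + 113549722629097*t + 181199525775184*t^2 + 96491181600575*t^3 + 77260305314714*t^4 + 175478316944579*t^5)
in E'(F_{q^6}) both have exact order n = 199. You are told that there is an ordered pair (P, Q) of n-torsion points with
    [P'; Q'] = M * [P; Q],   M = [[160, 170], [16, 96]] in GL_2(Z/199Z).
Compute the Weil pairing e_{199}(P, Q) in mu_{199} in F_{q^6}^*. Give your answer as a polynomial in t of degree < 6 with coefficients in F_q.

e_{199} is bilinear + alternating on E[199], so e_{199}(160*P + 170*Q, 16*P + 96*Q) = e_{199}(P,Q)^(160*96-170*16).
So e_{199}(P,Q) = e_{199}(P',Q')^{114}, since 103*114 = 1 mod 199.
n = 199 = (11000111)_2 (8 bits, wt 5); accumulate f_{199,P'}(Q'+S)/f_{199,P'}(S) along the 7-step ladder.
So e_{199}(P',Q') = 44554693221649 + 127988063807176*t + 68597662724910*t^2 + 90056162215138*t^3 + 78472999264605*t^4 + 90639217236580*t^5.
Raise to 114: e(P,Q) = 46580204063284 + 167367657198123*t + 97910920737540*t^2 + 179905722901817*t^3 + 30277938165931*t^4 + 1734065390502*t^5 in mu_{199}.

46580204063284 + 167367657198123*t + 97910920737540*t^2 + 179905722901817*t^3 + 30277938165931*t^4 + 1734065390502*t^5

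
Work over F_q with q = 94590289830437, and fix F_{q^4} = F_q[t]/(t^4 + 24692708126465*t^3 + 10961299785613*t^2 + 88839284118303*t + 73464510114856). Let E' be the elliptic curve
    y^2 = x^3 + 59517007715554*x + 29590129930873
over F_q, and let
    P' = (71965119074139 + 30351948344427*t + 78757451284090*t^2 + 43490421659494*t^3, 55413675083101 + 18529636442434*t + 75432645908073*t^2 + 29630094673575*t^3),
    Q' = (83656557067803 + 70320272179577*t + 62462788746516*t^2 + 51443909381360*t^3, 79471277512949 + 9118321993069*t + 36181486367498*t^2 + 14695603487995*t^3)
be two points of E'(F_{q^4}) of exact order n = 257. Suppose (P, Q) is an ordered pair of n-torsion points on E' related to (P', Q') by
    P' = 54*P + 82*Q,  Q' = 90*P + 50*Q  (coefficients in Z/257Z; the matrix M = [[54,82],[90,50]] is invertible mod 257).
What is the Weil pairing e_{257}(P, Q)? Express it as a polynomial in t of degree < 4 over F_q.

71349645963305 + 32111204074027*t + 3790531872466*t^2 + 64125572560700*t^3

Under M = [[54,82],[90,50]] in GL_2(Z/257), e_{257}(P',Q') = e_{257}(P,Q)^(54*50-82*90 mod 257).
54*50 - 82*90 = -4680; reduced mod 257: det = 203, inverse 138.
Run Miller on y^2=x^3+59517007715554*x+29590129930873 over F_{94590289830437}: ladder 100000001 (9 bits); e = f_P(D_Q)/f_Q(D_P).
Miller gives e_{257}(P',Q') = 94472540081928 + 16341949562077*t + 93120557004143*t^2 + 77062689357386*t^3 in F_{94590289830437^4}.
Finally e_{257}(P,Q) = 71349645963305 + 32111204074027*t + 3790531872466*t^2 + 64125572560700*t^3.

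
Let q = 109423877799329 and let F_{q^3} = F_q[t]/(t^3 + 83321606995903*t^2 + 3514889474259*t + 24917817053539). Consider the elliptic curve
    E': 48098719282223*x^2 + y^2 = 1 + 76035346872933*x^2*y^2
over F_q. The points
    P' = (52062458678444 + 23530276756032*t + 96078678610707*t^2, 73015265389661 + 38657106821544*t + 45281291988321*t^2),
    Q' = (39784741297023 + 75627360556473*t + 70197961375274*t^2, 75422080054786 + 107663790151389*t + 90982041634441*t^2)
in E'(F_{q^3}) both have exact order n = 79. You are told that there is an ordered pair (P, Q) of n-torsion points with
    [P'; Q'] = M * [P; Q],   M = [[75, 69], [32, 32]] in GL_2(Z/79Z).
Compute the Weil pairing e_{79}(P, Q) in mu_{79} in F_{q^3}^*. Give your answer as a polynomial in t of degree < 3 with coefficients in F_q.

81432011895470 + 53722845316052*t + 53899004127113*t^2

The 79-Weil pairing on E[79] over F_{109423877799329} is alternating-bilinear: e_{79}(P',Q') = e_{79}(P,Q)^det(M).
75*32 - 69*32 = 192; reduced mod 79: det = 34, inverse 7.
Edwards a_E,d_E -> Montgomery A=82028072893974,B=88741219233257 -> Weierstrass 62827022948026,78603443445011 via alpha=57163636958969,beta=47727782001987.
Build f_{79,P'} and f_{79,Q'} via the 7-bit ladder of 79=1001111_2; evaluate at shifted divisors; quotient in F_{109423877799329^3}.
e_{79}(P',Q') = 23453077011215 + 99641845126134*t + 8648931761945*t^2.
Thus e_{79}(P,Q) = 81432011895470 + 53722845316052*t + 53899004127113*t^2.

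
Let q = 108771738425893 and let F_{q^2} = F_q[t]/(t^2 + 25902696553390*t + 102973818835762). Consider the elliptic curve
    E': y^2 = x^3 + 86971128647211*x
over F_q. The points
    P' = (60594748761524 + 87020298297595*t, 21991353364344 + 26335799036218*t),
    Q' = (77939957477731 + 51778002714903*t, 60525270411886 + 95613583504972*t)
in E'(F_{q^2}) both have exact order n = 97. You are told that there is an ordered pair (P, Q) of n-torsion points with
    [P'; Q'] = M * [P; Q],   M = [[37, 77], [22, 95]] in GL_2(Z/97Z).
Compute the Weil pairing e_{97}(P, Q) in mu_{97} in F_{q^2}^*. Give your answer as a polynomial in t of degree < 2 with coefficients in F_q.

92084406059117 + 31993926672250*t

Since e_{97}(P,P)=e_{97}(Q,Q)=1 and e_{97}(Q,P)=e_{97}(P,Q)^{-1}, expanding e_{97}(37*P + 77*Q,22*P + 95*Q) leaves e(P,Q)^det(M).
37*95 - 77*22 = 1821; reduced mod 97: det = 75, inverse 22.
n = 97 = (1100001)_2 (7 bits, wt 3); accumulate f_{97,P'}(Q'+S)/f_{97,P'}(S) along the 6-step ladder.
e_{97}(P',Q') = 5802955775566 + 13655995165464*t.
Finally e_{97}(P,Q) = 92084406059117 + 31993926672250*t.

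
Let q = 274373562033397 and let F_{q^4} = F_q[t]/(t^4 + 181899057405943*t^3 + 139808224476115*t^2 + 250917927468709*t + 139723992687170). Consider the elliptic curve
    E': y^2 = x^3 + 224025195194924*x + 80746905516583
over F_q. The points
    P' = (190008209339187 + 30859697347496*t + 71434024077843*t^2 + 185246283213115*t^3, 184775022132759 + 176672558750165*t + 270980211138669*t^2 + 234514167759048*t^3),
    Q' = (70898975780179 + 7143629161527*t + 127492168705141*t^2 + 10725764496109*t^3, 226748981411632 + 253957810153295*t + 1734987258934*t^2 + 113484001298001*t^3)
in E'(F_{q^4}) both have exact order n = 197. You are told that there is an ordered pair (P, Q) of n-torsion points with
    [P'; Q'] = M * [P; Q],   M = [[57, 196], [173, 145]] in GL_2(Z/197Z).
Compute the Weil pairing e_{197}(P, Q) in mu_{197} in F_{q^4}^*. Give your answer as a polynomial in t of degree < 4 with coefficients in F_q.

29866861439612 + 34608412852184*t + 161165299471647*t^2 + 181453723159319*t^3

e_{197}(aP+bQ,cP+dQ) = e_{197}(P,Q)^(ad-bc); with (a,b,c,d)=(57,196,173,145) this gives the det-197 law.
Inverting 164 mod 197: 191. Thus e_{197}(P,Q) = e(P',Q')^{191}.
n = 197 = (11000101)_2 (8 bits, wt 4); accumulate f_{197,P'}(Q'+S)/f_{197,P'}(S) along the 7-step ladder.
Result: e(P',Q') = 179414777087226 + 166087706941609*t + 209683402879662*t^2 + 102176444711554*t^3.
Hence e(P,Q) = 29866861439612 + 34608412852184*t + 161165299471647*t^2 + 181453723159319*t^3 in F_{274373562033397^4}^*.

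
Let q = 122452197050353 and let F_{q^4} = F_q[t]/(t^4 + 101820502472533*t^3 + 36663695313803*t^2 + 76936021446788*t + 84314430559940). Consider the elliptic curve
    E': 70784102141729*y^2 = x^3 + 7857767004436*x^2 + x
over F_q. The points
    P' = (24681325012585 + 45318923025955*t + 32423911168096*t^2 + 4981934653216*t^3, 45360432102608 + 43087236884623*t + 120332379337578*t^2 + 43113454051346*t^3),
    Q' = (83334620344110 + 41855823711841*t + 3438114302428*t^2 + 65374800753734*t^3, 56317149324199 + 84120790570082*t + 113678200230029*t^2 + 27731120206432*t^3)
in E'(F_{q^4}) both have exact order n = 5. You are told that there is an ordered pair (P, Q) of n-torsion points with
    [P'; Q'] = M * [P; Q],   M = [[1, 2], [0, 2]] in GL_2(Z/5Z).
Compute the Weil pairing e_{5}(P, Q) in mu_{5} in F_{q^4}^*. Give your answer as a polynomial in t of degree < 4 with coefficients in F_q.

90654042062496 + 117910028097871*t + 63245451292000*t^2 + 76256633692988*t^3

Under M = [[1,2],[0,2]] in GL_2(Z/5), e_{5}(P',Q') = e_{5}(P,Q)^(1*2-2*0 mod 5).
So e_{5}(P,Q) = e_{5}(P',Q')^{3}, since 2*3 = 1 mod 5.
Set x_W=52104368386216*u+68072797291587, y_W=52104368386216*v; then E': y_W^2=x_W^3+31199505126059*x_W.
n = 5 = (101)_2 (3 bits, wt 2); accumulate f_{5,P'}(Q'+S)/f_{5,P'}(S) along the 2-step ladder.
f_P(D_Q)/f_Q(D_P) = 59157403203907 + 77718422780188*t + 101449746469391*t^2 + 89308472802819*t^3.
(59157403203907 + 77718422780188*t + 101449746469391*t^2 + 89308472802819*t^3)^{3} mod (122452197050353,f) = 90654042062496 + 117910028097871*t + 63245451292000*t^2 + 76256633692988*t^3.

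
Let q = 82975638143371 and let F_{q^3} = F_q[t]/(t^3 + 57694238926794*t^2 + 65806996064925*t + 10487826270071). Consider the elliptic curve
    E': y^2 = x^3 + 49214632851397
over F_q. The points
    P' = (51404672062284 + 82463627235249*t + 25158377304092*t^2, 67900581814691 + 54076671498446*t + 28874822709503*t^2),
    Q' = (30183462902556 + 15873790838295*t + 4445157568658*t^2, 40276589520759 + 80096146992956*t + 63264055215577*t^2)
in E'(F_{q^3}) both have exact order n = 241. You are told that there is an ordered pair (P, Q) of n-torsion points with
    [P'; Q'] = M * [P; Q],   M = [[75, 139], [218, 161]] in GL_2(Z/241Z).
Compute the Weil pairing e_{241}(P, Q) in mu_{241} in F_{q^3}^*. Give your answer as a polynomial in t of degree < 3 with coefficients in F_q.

e_{241} is bilinear + alternating on E[241], so e_{241}(75*P + 139*Q, 218*P + 161*Q) = e_{241}(P,Q)^(75*161-139*218).
det M = 75*161 - 139*218 = -18227 = 89 (mod 241); 89^{-1} = 65 (mod 241).
Run Miller on y^2=x^3+49214632851397 over F_{82975638143371}: ladder 11110001 (8 bits); e = f_P(D_Q)/f_Q(D_P).
Miller gives e_{241}(P',Q') = 17450904899344 + 24572800615616*t + 9593352647154*t^2 in F_{82975638143371^3}.
Thus e_{241}(P,Q) = 80905209092600 + 19067976888080*t + 69159360611589*t^2.

80905209092600 + 19067976888080*t + 69159360611589*t^2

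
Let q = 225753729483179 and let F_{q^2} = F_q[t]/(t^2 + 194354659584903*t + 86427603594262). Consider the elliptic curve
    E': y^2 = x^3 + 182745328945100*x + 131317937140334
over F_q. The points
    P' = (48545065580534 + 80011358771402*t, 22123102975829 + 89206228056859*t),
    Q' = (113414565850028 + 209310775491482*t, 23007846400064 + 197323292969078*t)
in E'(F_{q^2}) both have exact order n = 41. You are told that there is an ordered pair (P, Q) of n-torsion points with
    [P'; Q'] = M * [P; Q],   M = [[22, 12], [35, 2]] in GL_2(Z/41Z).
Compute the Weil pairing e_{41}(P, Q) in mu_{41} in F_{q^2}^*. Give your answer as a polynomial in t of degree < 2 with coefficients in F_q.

Under M = [[22,12],[35,2]] in GL_2(Z/41), e_{41}(P',Q') = e_{41}(P,Q)^(22*2-12*35 mod 41).
22*2 - 12*35 = -376; reduced mod 41: det = 34, inverse 35.
Build f_{41,P'} and f_{41,Q'} via the 6-bit ladder of 41=101001_2; evaluate at shifted divisors; quotient in F_{225753729483179^2}.
f_P(D_Q)/f_Q(D_P) = 9971646648222 + 148210085045177*t.
Raise to 35: e(P,Q) = 181632118456249 + 23234084434766*t in mu_{41}.

181632118456249 + 23234084434766*t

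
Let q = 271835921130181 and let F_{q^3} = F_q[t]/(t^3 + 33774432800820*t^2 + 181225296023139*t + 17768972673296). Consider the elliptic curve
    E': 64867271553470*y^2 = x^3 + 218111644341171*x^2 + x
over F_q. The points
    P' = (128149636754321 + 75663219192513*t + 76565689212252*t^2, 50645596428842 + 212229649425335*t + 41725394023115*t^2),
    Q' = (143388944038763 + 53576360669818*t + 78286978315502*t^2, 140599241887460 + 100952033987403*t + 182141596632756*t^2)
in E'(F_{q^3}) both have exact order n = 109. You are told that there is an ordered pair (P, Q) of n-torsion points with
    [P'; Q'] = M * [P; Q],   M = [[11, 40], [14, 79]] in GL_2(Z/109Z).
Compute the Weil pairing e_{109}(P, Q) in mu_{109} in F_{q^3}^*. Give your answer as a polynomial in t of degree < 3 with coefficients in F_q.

The 109-Weil pairing on E[109] over F_{271835921130181} is alternating-bilinear: e_{109}(P',Q') = e_{109}(P,Q)^det(M).
det(M) mod 109 = 91; its inverse in (Z/109)^* is 6 (check: 91*6 mod 109 = 1).
Set x_W=117463819393819*u+122104992740655, y_W=117463819393819*v; then E': y_W^2=x_W^3+152704874649339*x_W+53419521840455.
Run Miller on y^2=x^3+152704874649339*x+53419521840455 over F_{271835921130181}: ladder 1101101 (7 bits); e = f_P(D_Q)/f_Q(D_P).
So e_{109}(P',Q') = 154328491561248 + 145941089905344*t + 4154467150852*t^2.
(154328491561248 + 145941089905344*t + 4154467150852*t^2)^{6} mod (271835921130181,f) = 94799521400237 + 14130120241242*t + 21182090303519*t^2.

94799521400237 + 14130120241242*t + 21182090303519*t^2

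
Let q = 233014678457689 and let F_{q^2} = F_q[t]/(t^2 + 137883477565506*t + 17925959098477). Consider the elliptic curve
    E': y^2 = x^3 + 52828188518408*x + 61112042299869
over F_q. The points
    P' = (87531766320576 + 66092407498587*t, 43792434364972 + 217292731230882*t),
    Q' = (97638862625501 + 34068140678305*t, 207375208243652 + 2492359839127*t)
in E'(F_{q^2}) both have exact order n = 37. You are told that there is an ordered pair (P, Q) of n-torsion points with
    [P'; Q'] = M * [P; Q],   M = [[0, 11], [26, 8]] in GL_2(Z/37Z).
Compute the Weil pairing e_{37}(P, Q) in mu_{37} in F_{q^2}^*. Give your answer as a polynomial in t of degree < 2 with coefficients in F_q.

160955441318979 + 119940607641236*t

Under M = [[0,11],[26,8]] in GL_2(Z/37), e_{37}(P',Q') = e_{37}(P,Q)^(0*8-11*26 mod 37).
Hence e(P,Q) = e(P',Q')^{26} where 26 = 10^{-1} mod 37.
Run Miller on y^2=x^3+52828188518408*x+61112042299869 over F_{233014678457689}: ladder 100101 (6 bits); e = f_P(D_Q)/f_Q(D_P).
Result: e(P',Q') = 102010971463064 + 85824984563123*t.
Hence e(P,Q) = 160955441318979 + 119940607641236*t in F_{233014678457689^2}^*.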